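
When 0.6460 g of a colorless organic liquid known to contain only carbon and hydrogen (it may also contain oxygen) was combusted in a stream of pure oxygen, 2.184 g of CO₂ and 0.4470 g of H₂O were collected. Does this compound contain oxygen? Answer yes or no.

no

mol C = 2.184 g CO₂ ÷ 44.009 g/mol = 0.049626 mol
mol H = 2 × 0.4470 g H₂O ÷ 18.015 g/mol = 0.049625 mol
C and H together account for 0.64608 g — essentially the entire 0.6460 g sample — so the compound contains no oxygen.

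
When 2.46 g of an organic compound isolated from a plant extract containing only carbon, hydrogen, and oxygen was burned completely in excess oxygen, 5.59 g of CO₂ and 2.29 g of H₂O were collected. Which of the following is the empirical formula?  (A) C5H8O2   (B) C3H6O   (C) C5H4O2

mol C = 5.59 g CO₂ ÷ 44.009 g/mol = 0.1270 mol
mol H = 2 × 2.29 g H₂O ÷ 18.015 g/mol = 0.2542 mol
mass O = 2.46 − (1.526 + 0.2563) = 0.6781 g → mol O = 0.6781 ÷ 15.999 = 0.04238 mol
Divide by the smallest (0.04238 mol): C 2.997, H 5.998, O 1.000

(B) C3H6O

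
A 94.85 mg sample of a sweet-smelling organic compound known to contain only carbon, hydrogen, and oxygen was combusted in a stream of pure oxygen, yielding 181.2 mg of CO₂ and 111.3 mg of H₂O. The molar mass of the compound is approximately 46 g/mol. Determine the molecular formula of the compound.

mol C = 0.1812 g CO₂ ÷ 44.009 g/mol = 0.0041173 mol
mol H = 2 × 0.1113 g H₂O ÷ 18.015 g/mol = 0.012356 mol
mass O = 0.09485 − (0.049453 + 0.012455) = 0.032941 g → mol O = 0.032941 ÷ 15.999 = 0.0020590 mol
Divide by the smallest (0.0020590 mol): C 2.000, H 6.001, O 1.000
Empirical formula: C2H6O
Empirical-formula mass = 46.07 g/mol; 46 ÷ 46.07 ≈ 1, so the molecular formula is C2H6O.

C2H6O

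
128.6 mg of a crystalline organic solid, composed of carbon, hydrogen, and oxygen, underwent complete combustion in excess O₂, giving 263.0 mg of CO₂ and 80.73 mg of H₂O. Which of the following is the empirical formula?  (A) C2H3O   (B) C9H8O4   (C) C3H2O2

(A) C2H3O

mol C = 0.2630 g CO₂ ÷ 44.009 g/mol = 0.0059761 mol
mol H = 2 × 0.08073 g H₂O ÷ 18.015 g/mol = 0.0089625 mol
mass O = 0.1286 − (0.071778 + 0.0090342) = 0.047787 g → mol O = 0.047787 ÷ 15.999 = 0.0029869 mol
Divide by the smallest (0.0029869 mol): C 2.001, H 3.001, O 1.000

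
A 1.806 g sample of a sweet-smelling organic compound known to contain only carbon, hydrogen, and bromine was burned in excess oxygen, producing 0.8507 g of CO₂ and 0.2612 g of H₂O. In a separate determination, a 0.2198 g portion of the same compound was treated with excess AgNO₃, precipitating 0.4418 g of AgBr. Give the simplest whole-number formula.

C2H3Br2

mol C = 0.8507 g CO₂ ÷ 44.009 g/mol = 0.019330 mol
mol H = 2 × 0.2612 g H₂O ÷ 18.015 g/mol = 0.028998 mol
From the AgBr data: mol Br per gram of compound = (0.4418 ÷ 187.772) ÷ 0.2198 = 0.010705 mol/g, so in the 1.806 g combustion sample mol Br = 0.019332 mol
Divide by the smallest (0.019330 mol): C 1.000, H 1.500, Br 1.000
Multiplying each by 2 gives whole numbers: C 2.00, H 3.00, Br 2.00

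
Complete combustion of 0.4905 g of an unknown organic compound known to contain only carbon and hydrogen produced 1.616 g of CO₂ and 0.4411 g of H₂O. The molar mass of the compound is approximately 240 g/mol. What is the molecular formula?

mol C = 1.616 g CO₂ ÷ 44.009 g/mol = 0.036720 mol
mol H = 2 × 0.4411 g H₂O ÷ 18.015 g/mol = 0.048970 mol
Divide by the smallest (0.036720 mol): C 1.000, H 1.334
Multiplying each by 3 gives whole numbers: C 3.00, H 4.00
Empirical formula: C3H4
Empirical-formula mass = 40.06 g/mol; 240 ÷ 40.06 ≈ 6, so the molecular formula is C18H24.

C18H24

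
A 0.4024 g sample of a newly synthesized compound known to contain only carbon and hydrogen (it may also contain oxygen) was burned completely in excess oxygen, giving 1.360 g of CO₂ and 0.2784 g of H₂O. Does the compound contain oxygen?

no

mol C = 1.360 g CO₂ ÷ 44.009 g/mol = 0.030903 mol
mol H = 2 × 0.2784 g H₂O ÷ 18.015 g/mol = 0.030908 mol
C and H together account for 0.40233 g — essentially the entire 0.4024 g sample — so the compound contains no oxygen.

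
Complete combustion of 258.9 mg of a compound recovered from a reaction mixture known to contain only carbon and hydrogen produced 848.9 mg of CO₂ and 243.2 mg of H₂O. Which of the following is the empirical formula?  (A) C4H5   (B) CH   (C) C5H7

(C) C5H7

mol C = 0.8489 g CO₂ ÷ 44.009 g/mol = 0.019289 mol
mol H = 2 × 0.2432 g H₂O ÷ 18.015 g/mol = 0.027000 mol
Divide by the smallest (0.019289 mol): C 1.000, H 1.400
Multiplying each by 5 gives whole numbers: C 5.00, H 7.00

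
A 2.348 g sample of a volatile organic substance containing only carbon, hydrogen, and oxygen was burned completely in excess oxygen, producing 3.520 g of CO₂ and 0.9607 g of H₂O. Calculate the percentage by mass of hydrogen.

4.58%

mol C = 3.520 g CO₂ ÷ 44.009 g/mol = 0.079984 mol
mol H = 2 × 0.9607 g H₂O ÷ 18.015 g/mol = 0.10666 mol
mass O = 2.348 − (0.96068 + 0.10751) = 1.2798 g → mol O = 1.2798 ÷ 15.999 = 0.079993 mol
mass % H = 0.10751 g ÷ 2.348 g × 100%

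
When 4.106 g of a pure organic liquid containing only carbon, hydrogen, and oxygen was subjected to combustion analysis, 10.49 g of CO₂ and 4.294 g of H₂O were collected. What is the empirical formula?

C5H10O

mol C = 10.49 g CO₂ ÷ 44.009 g/mol = 0.23836 mol
mol H = 2 × 4.294 g H₂O ÷ 18.015 g/mol = 0.47671 mol
mass O = 4.106 − (2.8629 + 0.48053) = 0.76253 g → mol O = 0.76253 ÷ 15.999 = 0.047661 mol
Divide by the smallest (0.047661 mol): C 5.001, H 10.002, O 1.000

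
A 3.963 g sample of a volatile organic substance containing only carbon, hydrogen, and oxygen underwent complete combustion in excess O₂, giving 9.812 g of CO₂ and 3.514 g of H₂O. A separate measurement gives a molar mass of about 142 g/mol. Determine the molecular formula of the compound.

mol C = 9.812 g CO₂ ÷ 44.009 g/mol = 0.22295 mol
mol H = 2 × 3.514 g H₂O ÷ 18.015 g/mol = 0.39012 mol
mass O = 3.963 − (2.6779 + 0.39324) = 0.89185 g → mol O = 0.89185 ÷ 15.999 = 0.055744 mol
Divide by the smallest (0.055744 mol): C 4.000, H 6.998, O 1.000
Empirical formula: C4H7O
Empirical-formula mass = 71.10 g/mol; 142 ÷ 71.10 ≈ 2, so the molecular formula is C8H14O2.

C8H14O2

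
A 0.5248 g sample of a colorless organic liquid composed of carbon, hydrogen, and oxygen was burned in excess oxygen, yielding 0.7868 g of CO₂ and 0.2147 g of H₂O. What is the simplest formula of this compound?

mol C = 0.7868 g CO₂ ÷ 44.009 g/mol = 0.017878 mol
mol H = 2 × 0.2147 g H₂O ÷ 18.015 g/mol = 0.023836 mol
mass O = 0.5248 − (0.21473 + 0.024026) = 0.28604 g → mol O = 0.28604 ÷ 15.999 = 0.017879 mol
Divide by the smallest (0.017878 mol): C 1.000, H 1.333, O 1.000
Multiplying each by 3 gives whole numbers: C 3.00, H 4.00, O 3.00

C3H4O3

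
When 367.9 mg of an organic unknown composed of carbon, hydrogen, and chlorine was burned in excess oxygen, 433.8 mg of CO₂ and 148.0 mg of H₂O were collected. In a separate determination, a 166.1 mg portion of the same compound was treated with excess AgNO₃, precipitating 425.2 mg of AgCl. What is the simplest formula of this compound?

mol C = 0.4338 g CO₂ ÷ 44.009 g/mol = 0.0098571 mol
mol H = 2 × 0.1480 g H₂O ÷ 18.015 g/mol = 0.016431 mol
From the AgCl data: mol Cl per gram of compound = (0.4252 ÷ 143.318) ÷ 0.1661 = 0.017862 mol/g, so in the 0.3679 g combustion sample mol Cl = 0.0065713 mol
Divide by the smallest (0.0065713 mol): C 1.500, H 2.500, Cl 1.000
Multiplying each by 2 gives whole numbers: C 3.00, H 5.00, Cl 2.00

C3H5Cl2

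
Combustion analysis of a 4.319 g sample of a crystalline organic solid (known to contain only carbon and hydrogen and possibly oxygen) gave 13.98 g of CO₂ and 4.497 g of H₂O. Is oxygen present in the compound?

mol C = 13.98 g CO₂ ÷ 44.009 g/mol = 0.31766 mol
mol H = 2 × 4.497 g H₂O ÷ 18.015 g/mol = 0.49925 mol
C and H together account for 4.3187 g — essentially the entire 4.319 g sample — so the compound contains no oxygen.

no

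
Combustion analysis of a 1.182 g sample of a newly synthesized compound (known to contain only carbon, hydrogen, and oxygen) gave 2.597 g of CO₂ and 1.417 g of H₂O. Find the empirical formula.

mol C = 2.597 g CO₂ ÷ 44.009 g/mol = 0.059011 mol
mol H = 2 × 1.417 g H₂O ÷ 18.015 g/mol = 0.15731 mol
mass O = 1.182 − (0.70878 + 0.15857) = 0.31465 g → mol O = 0.31465 ÷ 15.999 = 0.019667 mol
Divide by the smallest (0.019667 mol): C 3.001, H 7.999, O 1.000

C3H8O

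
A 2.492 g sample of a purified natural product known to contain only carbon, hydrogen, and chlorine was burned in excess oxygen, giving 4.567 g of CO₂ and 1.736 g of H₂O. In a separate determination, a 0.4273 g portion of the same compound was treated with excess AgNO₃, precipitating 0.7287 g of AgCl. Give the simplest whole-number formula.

C7H13Cl2

mol C = 4.567 g CO₂ ÷ 44.009 g/mol = 0.10377 mol
mol H = 2 × 1.736 g H₂O ÷ 18.015 g/mol = 0.19273 mol
From the AgCl data: mol Cl per gram of compound = (0.7287 ÷ 143.318) ÷ 0.4273 = 0.011899 mol/g, so in the 2.492 g combustion sample mol Cl = 0.029653 mol
Divide by the smallest (0.029653 mol): C 3.500, H 6.500, Cl 1.000
Multiplying each by 2 gives whole numbers: C 7.00, H 13.00, Cl 2.00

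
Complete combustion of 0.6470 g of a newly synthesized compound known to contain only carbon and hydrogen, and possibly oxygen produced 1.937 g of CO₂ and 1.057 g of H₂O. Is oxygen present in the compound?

no

mol C = 1.937 g CO₂ ÷ 44.009 g/mol = 0.044014 mol
mol H = 2 × 1.057 g H₂O ÷ 18.015 g/mol = 0.11735 mol
C and H together account for 0.64693 g — essentially the entire 0.6470 g sample — so the compound contains no oxygen.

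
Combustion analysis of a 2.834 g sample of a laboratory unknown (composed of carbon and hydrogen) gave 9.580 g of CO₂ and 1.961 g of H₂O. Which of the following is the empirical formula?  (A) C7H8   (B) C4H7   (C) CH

mol C = 9.580 g CO₂ ÷ 44.009 g/mol = 0.21768 mol
mol H = 2 × 1.961 g H₂O ÷ 18.015 g/mol = 0.21771 mol
Divide by the smallest (0.21768 mol): C 1.000, H 1.000

(C) CH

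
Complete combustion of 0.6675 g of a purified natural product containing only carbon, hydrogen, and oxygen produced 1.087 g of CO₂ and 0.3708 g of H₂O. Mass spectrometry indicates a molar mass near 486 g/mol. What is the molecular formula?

mol C = 1.087 g CO₂ ÷ 44.009 g/mol = 0.024699 mol
mol H = 2 × 0.3708 g H₂O ÷ 18.015 g/mol = 0.041166 mol
mass O = 0.6675 − (0.29667 + 0.041495) = 0.32934 g → mol O = 0.32934 ÷ 15.999 = 0.020585 mol
Divide by the smallest (0.020585 mol): C 1.200, H 2.000, O 1.000
Multiplying each by 5 gives whole numbers: C 6.00, H 10.00, O 5.00
Empirical formula: C6H10O5
Empirical-formula mass = 162.14 g/mol; 486 ÷ 162.14 ≈ 3, so the molecular formula is C18H30O15.

C18H30O15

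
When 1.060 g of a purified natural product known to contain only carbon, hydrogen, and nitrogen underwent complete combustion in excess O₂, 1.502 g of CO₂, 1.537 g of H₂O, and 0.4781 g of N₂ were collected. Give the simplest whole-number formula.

CH5N

mol C = 1.502 g CO₂ ÷ 44.009 g/mol = 0.034129 mol
mol H = 2 × 1.537 g H₂O ÷ 18.015 g/mol = 0.17064 mol
mol N = 2 × 0.4781 g N₂ ÷ 28.014 g/mol = 0.034133 mol
Divide by the smallest (0.034129 mol): C 1.000, H 5.000, N 1.000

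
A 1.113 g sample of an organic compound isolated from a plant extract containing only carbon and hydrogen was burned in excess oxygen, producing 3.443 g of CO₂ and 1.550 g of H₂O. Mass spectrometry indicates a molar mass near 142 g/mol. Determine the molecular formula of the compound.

mol C = 3.443 g CO₂ ÷ 44.009 g/mol = 0.078234 mol
mol H = 2 × 1.550 g H₂O ÷ 18.015 g/mol = 0.17208 mol
Divide by the smallest (0.078234 mol): C 1.000, H 2.200
Multiplying each by 5 gives whole numbers: C 5.00, H 11.00
Empirical formula: C5H11
Empirical-formula mass = 71.14 g/mol; 142 ÷ 71.14 ≈ 2, so the molecular formula is C10H22.

C10H22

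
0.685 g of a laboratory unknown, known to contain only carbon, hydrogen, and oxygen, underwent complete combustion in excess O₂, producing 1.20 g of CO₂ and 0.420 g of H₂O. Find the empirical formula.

mol C = 1.20 g CO₂ ÷ 44.009 g/mol = 0.02727 mol
mol H = 2 × 0.420 g H₂O ÷ 18.015 g/mol = 0.04663 mol
mass O = 0.685 − (0.3275 + 0.04700) = 0.3105 g → mol O = 0.3105 ÷ 15.999 = 0.01941 mol
Divide by the smallest (0.01941 mol): C 1.405, H 2.403, O 1.000
Multiplying each by 5 gives whole numbers: C 7.03, H 12.01, O 5.00

C7H12O5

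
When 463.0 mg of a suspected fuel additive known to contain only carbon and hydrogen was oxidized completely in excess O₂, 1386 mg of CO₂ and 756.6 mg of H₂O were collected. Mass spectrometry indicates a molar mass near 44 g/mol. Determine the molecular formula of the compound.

C3H8

mol C = 1.386 g CO₂ ÷ 44.009 g/mol = 0.031494 mol
mol H = 2 × 0.7566 g H₂O ÷ 18.015 g/mol = 0.083997 mol
Divide by the smallest (0.031494 mol): C 1.000, H 2.667
Multiplying each by 3 gives whole numbers: C 3.00, H 8.00
Empirical formula: C3H8
Empirical-formula mass = 44.10 g/mol; 44 ÷ 44.10 ≈ 1, so the molecular formula is C3H8.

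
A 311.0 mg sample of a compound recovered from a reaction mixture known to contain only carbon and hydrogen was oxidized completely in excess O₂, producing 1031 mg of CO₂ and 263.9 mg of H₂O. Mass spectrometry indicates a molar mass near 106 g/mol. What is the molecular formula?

C8H10

mol C = 1.031 g CO₂ ÷ 44.009 g/mol = 0.023427 mol
mol H = 2 × 0.2639 g H₂O ÷ 18.015 g/mol = 0.029298 mol
Divide by the smallest (0.023427 mol): C 1.000, H 1.251
Multiplying each by 4 gives whole numbers: C 4.00, H 5.00
Empirical formula: C4H5
Empirical-formula mass = 53.08 g/mol; 106 ÷ 53.08 ≈ 2, so the molecular formula is C8H10.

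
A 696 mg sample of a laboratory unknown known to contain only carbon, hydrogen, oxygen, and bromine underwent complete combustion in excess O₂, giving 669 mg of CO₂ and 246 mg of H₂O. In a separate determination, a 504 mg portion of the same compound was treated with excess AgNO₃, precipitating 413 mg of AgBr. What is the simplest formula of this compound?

mol C = 0.669 g CO₂ ÷ 44.009 g/mol = 0.01520 mol
mol H = 2 × 0.246 g H₂O ÷ 18.015 g/mol = 0.02731 mol
From the AgBr data: mol Br per gram of compound = (0.413 ÷ 187.772) ÷ 0.504 = 0.004364 mol/g, so in the 0.696 g combustion sample mol Br = 0.003037 mol
mass O = 0.696 − (0.1826 + 0.02753 + 0.2427) = 0.2432 g → mol O = 0.2432 ÷ 15.999 = 0.01520 mol
Divide by the smallest (0.003037 mol): C 5.005, H 8.992, Br 1.000, O 5.004

C5H9BrO5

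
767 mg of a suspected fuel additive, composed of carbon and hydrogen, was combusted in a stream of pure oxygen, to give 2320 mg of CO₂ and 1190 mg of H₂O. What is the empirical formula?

C2H5

mol C = 2.32 g CO₂ ÷ 44.009 g/mol = 0.05272 mol
mol H = 2 × 1.19 g H₂O ÷ 18.015 g/mol = 0.1321 mol
Divide by the smallest (0.05272 mol): C 1.000, H 2.506
Multiplying each by 2 gives whole numbers: C 2.00, H 5.01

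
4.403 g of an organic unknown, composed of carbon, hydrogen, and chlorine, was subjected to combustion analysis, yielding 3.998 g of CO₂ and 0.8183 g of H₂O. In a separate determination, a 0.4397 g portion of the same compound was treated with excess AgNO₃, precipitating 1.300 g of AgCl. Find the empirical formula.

mol C = 3.998 g CO₂ ÷ 44.009 g/mol = 0.090845 mol
mol H = 2 × 0.8183 g H₂O ÷ 18.015 g/mol = 0.090847 mol
From the AgCl data: mol Cl per gram of compound = (1.300 ÷ 143.318) ÷ 0.4397 = 0.020629 mol/g, so in the 4.403 g combustion sample mol Cl = 0.090831 mol
Divide by the smallest (0.090831 mol): C 1.000, H 1.000, Cl 1.000

CHCl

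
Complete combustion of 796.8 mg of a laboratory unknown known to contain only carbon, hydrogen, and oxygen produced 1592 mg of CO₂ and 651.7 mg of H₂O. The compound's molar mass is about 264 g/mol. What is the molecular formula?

C12H24O6

mol C = 1.592 g CO₂ ÷ 44.009 g/mol = 0.036174 mol
mol H = 2 × 0.6517 g H₂O ÷ 18.015 g/mol = 0.072351 mol
mass O = 0.7968 − (0.43449 + 0.072930) = 0.28938 g → mol O = 0.28938 ÷ 15.999 = 0.018087 mol
Divide by the smallest (0.018087 mol): C 2.000, H 4.000, O 1.000
Empirical formula: C2H4O
Empirical-formula mass = 44.05 g/mol; 264 ÷ 44.05 ≈ 6, so the molecular formula is C12H24O6.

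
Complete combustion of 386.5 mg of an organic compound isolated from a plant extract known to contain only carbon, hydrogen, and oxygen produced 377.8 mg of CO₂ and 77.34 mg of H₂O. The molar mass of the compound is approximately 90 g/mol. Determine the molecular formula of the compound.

C2H2O4

mol C = 0.3778 g CO₂ ÷ 44.009 g/mol = 0.0085846 mol
mol H = 2 × 0.07734 g H₂O ÷ 18.015 g/mol = 0.0085862 mol
mass O = 0.3865 − (0.10311 + 0.0086549) = 0.27474 g → mol O = 0.27474 ÷ 15.999 = 0.017172 mol
Divide by the smallest (0.0085846 mol): C 1.000, H 1.000, O 2.000
Empirical formula: CHO2
Empirical-formula mass = 45.02 g/mol; 90 ÷ 45.02 ≈ 2, so the molecular formula is C2H2O4.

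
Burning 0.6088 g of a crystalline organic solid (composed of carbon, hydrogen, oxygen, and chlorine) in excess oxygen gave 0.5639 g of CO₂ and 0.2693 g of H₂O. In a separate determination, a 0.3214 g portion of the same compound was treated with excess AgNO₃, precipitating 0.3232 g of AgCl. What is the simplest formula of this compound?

C3H7ClO4

mol C = 0.5639 g CO₂ ÷ 44.009 g/mol = 0.012813 mol
mol H = 2 × 0.2693 g H₂O ÷ 18.015 g/mol = 0.029897 mol
From the AgCl data: mol Cl per gram of compound = (0.3232 ÷ 143.318) ÷ 0.3214 = 0.0070166 mol/g, so in the 0.6088 g combustion sample mol Cl = 0.0042717 mol
mass O = 0.6088 − (0.15390 + 0.030136 + 0.15143) = 0.27333 g → mol O = 0.27333 ÷ 15.999 = 0.017084 mol
Divide by the smallest (0.0042717 mol): C 3.000, H 6.999, Cl 1.000, O 3.999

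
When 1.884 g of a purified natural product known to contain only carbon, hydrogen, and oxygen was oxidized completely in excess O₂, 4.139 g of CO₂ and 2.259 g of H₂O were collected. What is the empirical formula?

C3H8O

mol C = 4.139 g CO₂ ÷ 44.009 g/mol = 0.094049 mol
mol H = 2 × 2.259 g H₂O ÷ 18.015 g/mol = 0.25079 mol
mass O = 1.884 − (1.1296 + 0.25280) = 0.50158 g → mol O = 0.50158 ÷ 15.999 = 0.031351 mol
Divide by the smallest (0.031351 mol): C 3.000, H 8.000, O 1.000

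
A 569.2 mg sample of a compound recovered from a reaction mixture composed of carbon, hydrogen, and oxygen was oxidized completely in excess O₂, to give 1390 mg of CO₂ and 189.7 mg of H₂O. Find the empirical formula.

C3H2O

mol C = 1.390 g CO₂ ÷ 44.009 g/mol = 0.031584 mol
mol H = 2 × 0.1897 g H₂O ÷ 18.015 g/mol = 0.021060 mol
mass O = 0.5692 − (0.37936 + 0.021229) = 0.16861 g → mol O = 0.16861 ÷ 15.999 = 0.010539 mol
Divide by the smallest (0.010539 mol): C 2.997, H 1.998, O 1.000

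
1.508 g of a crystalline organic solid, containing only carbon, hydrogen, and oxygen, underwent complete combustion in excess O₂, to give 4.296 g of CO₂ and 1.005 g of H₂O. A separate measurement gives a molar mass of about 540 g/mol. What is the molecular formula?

C35H40O5

mol C = 4.296 g CO₂ ÷ 44.009 g/mol = 0.097616 mol
mol H = 2 × 1.005 g H₂O ÷ 18.015 g/mol = 0.11157 mol
mass O = 1.508 − (1.1725 + 0.11247) = 0.22306 g → mol O = 0.22306 ÷ 15.999 = 0.013942 mol
Divide by the smallest (0.013942 mol): C 7.001, H 8.003, O 1.000
Empirical formula: C7H8O
Empirical-formula mass = 108.14 g/mol; 540 ÷ 108.14 ≈ 5, so the molecular formula is C35H40O5.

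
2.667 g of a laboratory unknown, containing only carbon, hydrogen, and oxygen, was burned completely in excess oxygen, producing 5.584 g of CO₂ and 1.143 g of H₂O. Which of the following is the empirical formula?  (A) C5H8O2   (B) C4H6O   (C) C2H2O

mol C = 5.584 g CO₂ ÷ 44.009 g/mol = 0.12688 mol
mol H = 2 × 1.143 g H₂O ÷ 18.015 g/mol = 0.12689 mol
mass O = 2.667 − (1.5240 + 0.12791) = 1.0151 g → mol O = 1.0151 ÷ 15.999 = 0.063448 mol
Divide by the smallest (0.063448 mol): C 2.000, H 2.000, O 1.000

(C) C2H2O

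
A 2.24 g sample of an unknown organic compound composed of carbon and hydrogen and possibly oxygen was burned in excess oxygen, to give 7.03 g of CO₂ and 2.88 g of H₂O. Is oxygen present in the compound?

mol C = 7.03 g CO₂ ÷ 44.009 g/mol = 0.1597 mol
mol H = 2 × 2.88 g H₂O ÷ 18.015 g/mol = 0.3197 mol
C and H together account for 2.241 g — essentially the entire 2.24 g sample — so the compound contains no oxygen.

no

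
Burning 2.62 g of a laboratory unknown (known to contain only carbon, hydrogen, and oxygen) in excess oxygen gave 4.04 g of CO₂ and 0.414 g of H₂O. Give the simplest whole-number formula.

C2HO2

mol C = 4.04 g CO₂ ÷ 44.009 g/mol = 0.09180 mol
mol H = 2 × 0.414 g H₂O ÷ 18.015 g/mol = 0.04596 mol
mass O = 2.62 − (1.103 + 0.04633) = 1.471 g → mol O = 1.471 ÷ 15.999 = 0.09195 mol
Divide by the smallest (0.04596 mol): C 1.997, H 1.000, O 2.001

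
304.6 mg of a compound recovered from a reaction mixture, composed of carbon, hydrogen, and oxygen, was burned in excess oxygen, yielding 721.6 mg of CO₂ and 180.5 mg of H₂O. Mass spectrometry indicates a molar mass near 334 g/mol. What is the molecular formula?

mol C = 0.7216 g CO₂ ÷ 44.009 g/mol = 0.016397 mol
mol H = 2 × 0.1805 g H₂O ÷ 18.015 g/mol = 0.020039 mol
mass O = 0.3046 − (0.19694 + 0.020199) = 0.087461 g → mol O = 0.087461 ÷ 15.999 = 0.0054666 mol
Divide by the smallest (0.0054666 mol): C 2.999, H 3.666, O 1.000
Multiplying each by 3 gives whole numbers: C 9.00, H 11.00, O 3.00
Empirical formula: C9H11O3
Empirical-formula mass = 167.18 g/mol; 334 ÷ 167.18 ≈ 2, so the molecular formula is C18H22O6.

C18H22O6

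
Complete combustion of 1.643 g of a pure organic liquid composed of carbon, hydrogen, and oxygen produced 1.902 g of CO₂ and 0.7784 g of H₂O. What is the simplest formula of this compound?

mol C = 1.902 g CO₂ ÷ 44.009 g/mol = 0.043218 mol
mol H = 2 × 0.7784 g H₂O ÷ 18.015 g/mol = 0.086417 mol
mass O = 1.643 − (0.51910 + 0.087108) = 1.0368 g → mol O = 1.0368 ÷ 15.999 = 0.064804 mol
Divide by the smallest (0.043218 mol): C 1.000, H 2.000, O 1.499
Multiplying each by 2 gives whole numbers: C 2.00, H 4.00, O 3.00

C2H4O3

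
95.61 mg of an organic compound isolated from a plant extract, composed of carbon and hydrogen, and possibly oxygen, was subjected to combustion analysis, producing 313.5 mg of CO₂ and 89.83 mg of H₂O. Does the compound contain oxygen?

mol C = 0.3135 g CO₂ ÷ 44.009 g/mol = 0.0071235 mol
mol H = 2 × 0.08983 g H₂O ÷ 18.015 g/mol = 0.0099728 mol
C and H together account for 0.095613 g — essentially the entire 0.09561 g sample — so the compound contains no oxygen.

no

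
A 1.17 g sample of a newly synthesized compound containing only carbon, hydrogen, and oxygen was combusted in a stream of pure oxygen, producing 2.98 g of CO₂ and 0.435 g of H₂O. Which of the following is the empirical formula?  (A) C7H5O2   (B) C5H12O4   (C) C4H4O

(A) C7H5O2

mol C = 2.98 g CO₂ ÷ 44.009 g/mol = 0.06771 mol
mol H = 2 × 0.435 g H₂O ÷ 18.015 g/mol = 0.04829 mol
mass O = 1.17 − (0.8133 + 0.04868) = 0.3080 g → mol O = 0.3080 ÷ 15.999 = 0.01925 mol
Divide by the smallest (0.01925 mol): C 3.517, H 2.508, O 1.000
Multiplying each by 2 gives whole numbers: C 7.03, H 5.02, O 2.00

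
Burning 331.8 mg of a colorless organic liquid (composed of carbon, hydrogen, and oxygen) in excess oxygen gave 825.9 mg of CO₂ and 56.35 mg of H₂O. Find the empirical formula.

mol C = 0.8259 g CO₂ ÷ 44.009 g/mol = 0.018767 mol
mol H = 2 × 0.05635 g H₂O ÷ 18.015 g/mol = 0.0062559 mol
mass O = 0.3318 − (0.22541 + 0.0063059) = 0.10009 g → mol O = 0.10009 ÷ 15.999 = 0.0062559 mol
Divide by the smallest (0.0062559 mol): C 3.000, H 1.000, O 1.000

C3HO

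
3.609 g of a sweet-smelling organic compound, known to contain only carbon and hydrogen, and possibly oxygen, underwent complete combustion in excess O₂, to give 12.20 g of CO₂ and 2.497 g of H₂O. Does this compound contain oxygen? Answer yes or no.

mol C = 12.20 g CO₂ ÷ 44.009 g/mol = 0.27722 mol
mol H = 2 × 2.497 g H₂O ÷ 18.015 g/mol = 0.27721 mol
C and H together account for 3.6091 g — essentially the entire 3.609 g sample — so the compound contains no oxygen.

no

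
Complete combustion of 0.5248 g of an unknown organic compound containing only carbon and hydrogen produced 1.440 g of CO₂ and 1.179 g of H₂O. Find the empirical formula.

mol C = 1.440 g CO₂ ÷ 44.009 g/mol = 0.032721 mol
mol H = 2 × 1.179 g H₂O ÷ 18.015 g/mol = 0.13089 mol
Divide by the smallest (0.032721 mol): C 1.000, H 4.000

CH4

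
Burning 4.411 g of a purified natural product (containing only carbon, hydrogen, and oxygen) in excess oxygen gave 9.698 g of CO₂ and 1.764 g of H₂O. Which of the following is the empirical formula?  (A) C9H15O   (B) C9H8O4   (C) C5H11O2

mol C = 9.698 g CO₂ ÷ 44.009 g/mol = 0.22036 mol
mol H = 2 × 1.764 g H₂O ÷ 18.015 g/mol = 0.19584 mol
mass O = 4.411 − (2.6468 + 0.19740) = 1.5668 g → mol O = 1.5668 ÷ 15.999 = 0.097931 mol
Divide by the smallest (0.097931 mol): C 2.250, H 2.000, O 1.000
Multiplying each by 4 gives whole numbers: C 9.00, H 8.00, O 4.00

(B) C9H8O4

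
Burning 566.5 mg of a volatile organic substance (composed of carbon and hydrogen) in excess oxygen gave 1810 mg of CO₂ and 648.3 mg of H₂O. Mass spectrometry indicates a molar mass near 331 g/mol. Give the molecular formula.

mol C = 1.810 g CO₂ ÷ 44.009 g/mol = 0.041128 mol
mol H = 2 × 0.6483 g H₂O ÷ 18.015 g/mol = 0.071973 mol
Divide by the smallest (0.041128 mol): C 1.000, H 1.750
Multiplying each by 4 gives whole numbers: C 4.00, H 7.00
Empirical formula: C4H7
Empirical-formula mass = 55.10 g/mol; 331 ÷ 55.10 ≈ 6, so the molecular formula is C24H42.

C24H42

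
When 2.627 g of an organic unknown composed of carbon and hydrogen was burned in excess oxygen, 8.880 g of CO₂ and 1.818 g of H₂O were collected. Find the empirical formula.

mol C = 8.880 g CO₂ ÷ 44.009 g/mol = 0.20178 mol
mol H = 2 × 1.818 g H₂O ÷ 18.015 g/mol = 0.20183 mol
Divide by the smallest (0.20178 mol): C 1.000, H 1.000

CH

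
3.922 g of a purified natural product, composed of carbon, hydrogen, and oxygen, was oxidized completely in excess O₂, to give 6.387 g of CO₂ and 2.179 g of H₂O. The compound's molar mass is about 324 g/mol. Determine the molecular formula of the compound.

C12H20O10

mol C = 6.387 g CO₂ ÷ 44.009 g/mol = 0.14513 mol
mol H = 2 × 2.179 g H₂O ÷ 18.015 g/mol = 0.24191 mol
mass O = 3.922 − (1.7431 + 0.24384) = 1.9350 g → mol O = 1.9350 ÷ 15.999 = 0.12095 mol
Divide by the smallest (0.12095 mol): C 1.200, H 2.000, O 1.000
Multiplying each by 5 gives whole numbers: C 6.00, H 10.00, O 5.00
Empirical formula: C6H10O5
Empirical-formula mass = 162.14 g/mol; 324 ÷ 162.14 ≈ 2, so the molecular formula is C12H20O10.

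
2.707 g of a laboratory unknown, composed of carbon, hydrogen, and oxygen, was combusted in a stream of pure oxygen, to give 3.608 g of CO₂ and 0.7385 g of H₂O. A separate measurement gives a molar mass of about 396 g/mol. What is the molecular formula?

C12H12O15

mol C = 3.608 g CO₂ ÷ 44.009 g/mol = 0.081983 mol
mol H = 2 × 0.7385 g H₂O ÷ 18.015 g/mol = 0.081987 mol
mass O = 2.707 − (0.98470 + 0.082643) = 1.6397 g → mol O = 1.6397 ÷ 15.999 = 0.10248 mol
Divide by the smallest (0.081983 mol): C 1.000, H 1.000, O 1.250
Multiplying each by 4 gives whole numbers: C 4.00, H 4.00, O 5.00
Empirical formula: C4H4O5
Empirical-formula mass = 132.07 g/mol; 396 ÷ 132.07 ≈ 3, so the molecular formula is C12H12O15.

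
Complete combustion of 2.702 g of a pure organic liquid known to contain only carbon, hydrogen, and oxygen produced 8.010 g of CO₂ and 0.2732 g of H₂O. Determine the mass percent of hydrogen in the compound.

1.13%

mol C = 8.010 g CO₂ ÷ 44.009 g/mol = 0.18201 mol
mol H = 2 × 0.2732 g H₂O ÷ 18.015 g/mol = 0.030330 mol
mass O = 2.702 − (2.1861 + 0.030573) = 0.48533 g → mol O = 0.48533 ÷ 15.999 = 0.030335 mol
mass % H = 0.030573 g ÷ 2.702 g × 100%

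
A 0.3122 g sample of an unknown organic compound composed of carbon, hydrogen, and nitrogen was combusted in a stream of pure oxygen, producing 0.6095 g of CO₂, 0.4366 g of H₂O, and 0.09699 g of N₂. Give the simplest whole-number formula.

mol C = 0.6095 g CO₂ ÷ 44.009 g/mol = 0.013849 mol
mol H = 2 × 0.4366 g H₂O ÷ 18.015 g/mol = 0.048471 mol
mol N = 2 × 0.09699 g N₂ ÷ 28.014 g/mol = 0.0069244 mol
Divide by the smallest (0.0069244 mol): C 2.000, H 7.000, N 1.000

C2H7N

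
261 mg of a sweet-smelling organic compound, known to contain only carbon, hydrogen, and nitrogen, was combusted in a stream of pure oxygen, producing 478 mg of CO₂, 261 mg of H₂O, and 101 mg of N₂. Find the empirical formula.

mol C = 0.478 g CO₂ ÷ 44.009 g/mol = 0.01086 mol
mol H = 2 × 0.261 g H₂O ÷ 18.015 g/mol = 0.02898 mol
mol N = 2 × 0.101 g N₂ ÷ 28.014 g/mol = 0.007211 mol
Divide by the smallest (0.007211 mol): C 1.506, H 4.018, N 1.000
Multiplying each by 2 gives whole numbers: C 3.01, H 8.04, N 2.00

C3H8N2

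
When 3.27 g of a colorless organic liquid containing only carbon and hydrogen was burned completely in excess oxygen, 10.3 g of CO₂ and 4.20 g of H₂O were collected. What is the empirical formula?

CH2

mol C = 10.3 g CO₂ ÷ 44.009 g/mol = 0.2340 mol
mol H = 2 × 4.20 g H₂O ÷ 18.015 g/mol = 0.4663 mol
Divide by the smallest (0.2340 mol): C 1.000, H 1.992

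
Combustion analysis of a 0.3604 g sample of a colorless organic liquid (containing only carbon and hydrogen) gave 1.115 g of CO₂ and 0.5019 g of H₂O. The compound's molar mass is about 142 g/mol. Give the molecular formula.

mol C = 1.115 g CO₂ ÷ 44.009 g/mol = 0.025336 mol
mol H = 2 × 0.5019 g H₂O ÷ 18.015 g/mol = 0.055720 mol
Divide by the smallest (0.025336 mol): C 1.000, H 2.199
Multiplying each by 5 gives whole numbers: C 5.00, H 11.00
Empirical formula: C5H11
Empirical-formula mass = 71.14 g/mol; 142 ÷ 71.14 ≈ 2, so the molecular formula is C10H22.

C10H22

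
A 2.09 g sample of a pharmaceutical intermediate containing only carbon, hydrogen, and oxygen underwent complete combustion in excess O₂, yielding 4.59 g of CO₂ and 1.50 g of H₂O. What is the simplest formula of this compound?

C5H8O2

mol C = 4.59 g CO₂ ÷ 44.009 g/mol = 0.1043 mol
mol H = 2 × 1.50 g H₂O ÷ 18.015 g/mol = 0.1665 mol
mass O = 2.09 − (1.253 + 0.1679) = 0.6694 g → mol O = 0.6694 ÷ 15.999 = 0.04184 mol
Divide by the smallest (0.04184 mol): C 2.493, H 3.980, O 1.000
Multiplying each by 2 gives whole numbers: C 4.99, H 7.96, O 2.00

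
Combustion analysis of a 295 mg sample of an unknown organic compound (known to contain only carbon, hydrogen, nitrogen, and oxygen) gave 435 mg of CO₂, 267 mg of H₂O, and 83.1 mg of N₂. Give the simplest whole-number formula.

C5H15N3O2

mol C = 0.435 g CO₂ ÷ 44.009 g/mol = 0.009884 mol
mol H = 2 × 0.267 g H₂O ÷ 18.015 g/mol = 0.02964 mol
mol N = 2 × 0.0831 g N₂ ÷ 28.014 g/mol = 0.005933 mol
mass O = 0.295 − (0.1187 + 0.02988 + 0.08310) = 0.06330 g → mol O = 0.06330 ÷ 15.999 = 0.003957 mol
Divide by the smallest (0.003957 mol): C 2.498, H 7.492, N 1.499, O 1.000
Multiplying each by 2 gives whole numbers: C 5.00, H 14.98, N 3.00, O 2.00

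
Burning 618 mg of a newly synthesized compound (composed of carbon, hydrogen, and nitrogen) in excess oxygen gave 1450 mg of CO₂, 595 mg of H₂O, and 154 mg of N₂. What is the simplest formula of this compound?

C3H6N

mol C = 1.45 g CO₂ ÷ 44.009 g/mol = 0.03295 mol
mol H = 2 × 0.595 g H₂O ÷ 18.015 g/mol = 0.06606 mol
mol N = 2 × 0.154 g N₂ ÷ 28.014 g/mol = 0.01099 mol
Divide by the smallest (0.01099 mol): C 2.997, H 6.008, N 1.000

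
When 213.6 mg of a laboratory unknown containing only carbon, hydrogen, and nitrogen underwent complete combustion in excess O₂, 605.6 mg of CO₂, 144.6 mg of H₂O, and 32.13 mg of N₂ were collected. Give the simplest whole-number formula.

C6H7N

mol C = 0.6056 g CO₂ ÷ 44.009 g/mol = 0.013761 mol
mol H = 2 × 0.1446 g H₂O ÷ 18.015 g/mol = 0.016053 mol
mol N = 2 × 0.03213 g N₂ ÷ 28.014 g/mol = 0.0022939 mol
Divide by the smallest (0.0022939 mol): C 5.999, H 6.998, N 1.000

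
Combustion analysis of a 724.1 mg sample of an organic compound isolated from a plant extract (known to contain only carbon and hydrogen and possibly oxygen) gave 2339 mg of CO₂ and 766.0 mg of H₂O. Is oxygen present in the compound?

no

mol C = 2.339 g CO₂ ÷ 44.009 g/mol = 0.053148 mol
mol H = 2 × 0.7660 g H₂O ÷ 18.015 g/mol = 0.085040 mol
C and H together account for 0.72408 g — essentially the entire 0.7241 g sample — so the compound contains no oxygen.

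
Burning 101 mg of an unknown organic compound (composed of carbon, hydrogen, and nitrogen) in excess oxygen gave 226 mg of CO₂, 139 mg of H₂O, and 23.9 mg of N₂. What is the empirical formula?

mol C = 0.226 g CO₂ ÷ 44.009 g/mol = 0.005135 mol
mol H = 2 × 0.139 g H₂O ÷ 18.015 g/mol = 0.01543 mol
mol N = 2 × 0.0239 g N₂ ÷ 28.014 g/mol = 0.001706 mol
Divide by the smallest (0.001706 mol): C 3.010, H 9.044, N 1.000

C3H9N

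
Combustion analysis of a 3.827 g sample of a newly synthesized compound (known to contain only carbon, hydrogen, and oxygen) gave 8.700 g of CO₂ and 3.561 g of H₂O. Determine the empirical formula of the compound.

C3H6O

mol C = 8.700 g CO₂ ÷ 44.009 g/mol = 0.19769 mol
mol H = 2 × 3.561 g H₂O ÷ 18.015 g/mol = 0.39534 mol
mass O = 3.827 − (2.3744 + 0.39850) = 1.0541 g → mol O = 1.0541 ÷ 15.999 = 0.065884 mol
Divide by the smallest (0.065884 mol): C 3.001, H 6.000, O 1.000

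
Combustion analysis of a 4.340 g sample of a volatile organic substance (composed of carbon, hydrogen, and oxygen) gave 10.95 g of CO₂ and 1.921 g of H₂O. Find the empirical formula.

C7H6O2

mol C = 10.95 g CO₂ ÷ 44.009 g/mol = 0.24881 mol
mol H = 2 × 1.921 g H₂O ÷ 18.015 g/mol = 0.21327 mol
mass O = 4.340 − (2.9885 + 0.21497) = 1.1365 g → mol O = 1.1365 ÷ 15.999 = 0.071038 mol
Divide by the smallest (0.071038 mol): C 3.503, H 3.002, O 1.000
Multiplying each by 2 gives whole numbers: C 7.01, H 6.00, O 2.00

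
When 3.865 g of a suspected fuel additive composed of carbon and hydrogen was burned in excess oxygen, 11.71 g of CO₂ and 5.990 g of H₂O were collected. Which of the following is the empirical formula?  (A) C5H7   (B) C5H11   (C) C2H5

mol C = 11.71 g CO₂ ÷ 44.009 g/mol = 0.26608 mol
mol H = 2 × 5.990 g H₂O ÷ 18.015 g/mol = 0.66500 mol
Divide by the smallest (0.26608 mol): C 1.000, H 2.499
Multiplying each by 2 gives whole numbers: C 2.00, H 5.00

(C) C2H5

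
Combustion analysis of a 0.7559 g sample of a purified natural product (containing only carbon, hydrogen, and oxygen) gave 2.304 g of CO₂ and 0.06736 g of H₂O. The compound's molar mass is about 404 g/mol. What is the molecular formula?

mol C = 2.304 g CO₂ ÷ 44.009 g/mol = 0.052353 mol
mol H = 2 × 0.06736 g H₂O ÷ 18.015 g/mol = 0.0074782 mol
mass O = 0.7559 − (0.62881 + 0.0075380) = 0.11955 g → mol O = 0.11955 ÷ 15.999 = 0.0074724 mol
Divide by the smallest (0.0074724 mol): C 7.006, H 1.001, O 1.000
Empirical formula: C7HO
Empirical-formula mass = 101.08 g/mol; 404 ÷ 101.08 ≈ 4, so the molecular formula is C28H4O4.

C28H4O4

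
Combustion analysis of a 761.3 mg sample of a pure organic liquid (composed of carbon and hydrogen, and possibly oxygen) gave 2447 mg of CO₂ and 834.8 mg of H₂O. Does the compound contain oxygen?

mol C = 2.447 g CO₂ ÷ 44.009 g/mol = 0.055602 mol
mol H = 2 × 0.8348 g H₂O ÷ 18.015 g/mol = 0.092678 mol
C and H together account for 0.76126 g — essentially the entire 0.7613 g sample — so the compound contains no oxygen.

no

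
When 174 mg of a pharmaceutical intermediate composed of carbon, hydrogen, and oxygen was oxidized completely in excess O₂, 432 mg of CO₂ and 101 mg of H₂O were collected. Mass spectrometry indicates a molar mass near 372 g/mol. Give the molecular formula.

C21H24O6

mol C = 0.432 g CO₂ ÷ 44.009 g/mol = 0.009816 mol
mol H = 2 × 0.101 g H₂O ÷ 18.015 g/mol = 0.01121 mol
mass O = 0.174 − (0.1179 + 0.01130) = 0.04480 g → mol O = 0.04480 ÷ 15.999 = 0.002800 mol
Divide by the smallest (0.002800 mol): C 3.506, H 4.005, O 1.000
Multiplying each by 2 gives whole numbers: C 7.01, H 8.01, O 2.00
Empirical formula: C7H8O2
Empirical-formula mass = 124.14 g/mol; 372 ÷ 124.14 ≈ 3, so the molecular formula is C21H24O6.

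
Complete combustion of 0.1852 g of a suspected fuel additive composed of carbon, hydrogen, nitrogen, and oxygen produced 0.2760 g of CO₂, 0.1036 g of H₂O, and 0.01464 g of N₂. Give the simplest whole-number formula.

C6H11NO5

mol C = 0.2760 g CO₂ ÷ 44.009 g/mol = 0.0062714 mol
mol H = 2 × 0.1036 g H₂O ÷ 18.015 g/mol = 0.011502 mol
mol N = 2 × 0.01464 g N₂ ÷ 28.014 g/mol = 0.0010452 mol
mass O = 0.1852 − (0.075326 + 0.011594 + 0.014640) = 0.083640 g → mol O = 0.083640 ÷ 15.999 = 0.0052278 mol
Divide by the smallest (0.0010452 mol): C 6.000, H 11.004, N 1.000, O 5.002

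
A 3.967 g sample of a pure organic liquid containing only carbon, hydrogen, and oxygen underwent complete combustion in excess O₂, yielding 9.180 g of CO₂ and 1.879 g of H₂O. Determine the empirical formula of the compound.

mol C = 9.180 g CO₂ ÷ 44.009 g/mol = 0.20859 mol
mol H = 2 × 1.879 g H₂O ÷ 18.015 g/mol = 0.20860 mol
mass O = 3.967 − (2.5054 + 0.21027) = 1.2513 g → mol O = 1.2513 ÷ 15.999 = 0.078212 mol
Divide by the smallest (0.078212 mol): C 2.667, H 2.667, O 1.000
Multiplying each by 3 gives whole numbers: C 8.00, H 8.00, O 3.00

C8H8O3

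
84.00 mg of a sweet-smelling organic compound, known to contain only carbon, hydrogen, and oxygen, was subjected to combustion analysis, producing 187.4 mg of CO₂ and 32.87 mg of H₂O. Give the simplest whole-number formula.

C7H6O3

mol C = 0.1874 g CO₂ ÷ 44.009 g/mol = 0.0042582 mol
mol H = 2 × 0.03287 g H₂O ÷ 18.015 g/mol = 0.0036492 mol
mass O = 0.08400 − (0.051145 + 0.0036784) = 0.029176 g → mol O = 0.029176 ÷ 15.999 = 0.0018236 mol
Divide by the smallest (0.0018236 mol): C 2.335, H 2.001, O 1.000
Multiplying each by 3 gives whole numbers: C 7.01, H 6.00, O 3.00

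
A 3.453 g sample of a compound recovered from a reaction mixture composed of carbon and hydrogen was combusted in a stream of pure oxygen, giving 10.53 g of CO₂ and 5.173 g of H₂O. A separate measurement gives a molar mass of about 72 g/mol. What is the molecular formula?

C5H12

mol C = 10.53 g CO₂ ÷ 44.009 g/mol = 0.23927 mol
mol H = 2 × 5.173 g H₂O ÷ 18.015 g/mol = 0.57430 mol
Divide by the smallest (0.23927 mol): C 1.000, H 2.400
Multiplying each by 5 gives whole numbers: C 5.00, H 12.00
Empirical formula: C5H12
Empirical-formula mass = 72.15 g/mol; 72 ÷ 72.15 ≈ 1, so the molecular formula is C5H12.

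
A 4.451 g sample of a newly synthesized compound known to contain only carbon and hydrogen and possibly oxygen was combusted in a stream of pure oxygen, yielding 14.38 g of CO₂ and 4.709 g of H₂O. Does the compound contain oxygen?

no

mol C = 14.38 g CO₂ ÷ 44.009 g/mol = 0.32675 mol
mol H = 2 × 4.709 g H₂O ÷ 18.015 g/mol = 0.52279 mol
C and H together account for 4.4516 g — essentially the entire 4.451 g sample — so the compound contains no oxygen.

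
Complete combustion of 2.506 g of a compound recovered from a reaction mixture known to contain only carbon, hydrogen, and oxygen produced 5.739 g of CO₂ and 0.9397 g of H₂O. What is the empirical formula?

mol C = 5.739 g CO₂ ÷ 44.009 g/mol = 0.13041 mol
mol H = 2 × 0.9397 g H₂O ÷ 18.015 g/mol = 0.10432 mol
mass O = 2.506 − (1.5663 + 0.10516) = 0.83455 g → mol O = 0.83455 ÷ 15.999 = 0.052162 mol
Divide by the smallest (0.052162 mol): C 2.500, H 2.000, O 1.000
Multiplying each by 2 gives whole numbers: C 5.00, H 4.00, O 2.00

C5H4O2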